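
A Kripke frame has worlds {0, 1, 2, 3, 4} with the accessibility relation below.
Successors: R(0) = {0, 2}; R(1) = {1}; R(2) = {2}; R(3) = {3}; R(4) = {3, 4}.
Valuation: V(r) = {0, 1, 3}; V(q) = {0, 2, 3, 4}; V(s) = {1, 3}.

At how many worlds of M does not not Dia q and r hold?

Let φ = not not Dia q and r. Evaluate φ at each world:
  0 (successors {0, 2}): φ is true.
  1 (successors {1}): φ is false.
  2 (successors {2}): φ is false.
  3 (successors {3}): φ is true.
  4 (successors {3, 4}): φ is false.
For instance, at 0:
  At 0: not not Dia q is true, r is true, so not not Dia q and r is true.
    At 0: not Dia q is false, so not not Dia q is true.
      At 0: Dia q is true, so not Dia q is false.
Satisfying worlds: {0, 3}

2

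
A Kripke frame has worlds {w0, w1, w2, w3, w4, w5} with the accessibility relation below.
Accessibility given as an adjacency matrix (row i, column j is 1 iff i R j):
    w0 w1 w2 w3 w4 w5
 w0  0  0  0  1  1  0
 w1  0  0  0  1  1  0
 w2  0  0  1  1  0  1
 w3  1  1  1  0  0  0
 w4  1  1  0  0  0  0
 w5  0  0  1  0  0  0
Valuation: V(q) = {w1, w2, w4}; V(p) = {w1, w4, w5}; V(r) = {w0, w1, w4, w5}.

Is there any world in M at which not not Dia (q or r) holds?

Yes

Let φ = not not Dia (q or r). Evaluate φ at each world:
  w0 (successors {w3, w4}): φ is true.
  w1 (successors {w3, w4}): φ is true.
  w2 (successors {w2, w3, w5}): φ is true.
  w3 (successors {w0, w1, w2}): φ is true.
  w4 (successors {w0, w1}): φ is true.
  w5 (successors {w2}): φ is true.
Detail at w0 (witness):
  At w0: not Dia (q or r) is false, so not not Dia (q or r) is true.
    At w0: Dia (q or r) is true, so not Dia (q or r) is false.
      At w0: Dia (q or r) requires q or r at some successor in {w3, w4}.
        q or r holds at w4, so Dia (q or r) is true at w0.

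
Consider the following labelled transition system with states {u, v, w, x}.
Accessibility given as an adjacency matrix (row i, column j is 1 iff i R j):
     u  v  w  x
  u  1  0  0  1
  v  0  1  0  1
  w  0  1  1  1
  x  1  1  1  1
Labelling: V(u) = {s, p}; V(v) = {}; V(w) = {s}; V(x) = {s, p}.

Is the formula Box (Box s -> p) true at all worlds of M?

Let φ = Box (Box s -> p). Evaluate φ at each world:
  u (successors {u, x}): φ is true.
  v (successors {v, x}): φ is true.
  w (successors {v, w, x}): φ is true.
  x (successors {u, v, w, x}): φ is true.
For instance, at v:
  At v: Box (Box s -> p) requires Box s -> p at every successor {v, x}.
      At v: Box s is false, p is false, so Box s -> p is true.
      At x: Box s is false, p is true, so Box s -> p is true.
  So Box (Box s -> p) is true at v.

Yes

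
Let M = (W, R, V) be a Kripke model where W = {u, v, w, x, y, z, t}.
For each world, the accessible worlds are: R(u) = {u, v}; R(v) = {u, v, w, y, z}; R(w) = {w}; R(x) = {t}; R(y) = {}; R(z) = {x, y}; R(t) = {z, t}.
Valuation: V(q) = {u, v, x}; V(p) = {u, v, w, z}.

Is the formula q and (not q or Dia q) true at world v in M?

Yes

At v: q is true, not q or Dia q is true, so q and (not q or Dia q) is true.
  At v: not q is false, Dia q is true, so not q or Dia q is true.
    At v: Dia q requires q at some successor in {u, v, w, y, z}.
      q holds at u, so Dia q is true at v.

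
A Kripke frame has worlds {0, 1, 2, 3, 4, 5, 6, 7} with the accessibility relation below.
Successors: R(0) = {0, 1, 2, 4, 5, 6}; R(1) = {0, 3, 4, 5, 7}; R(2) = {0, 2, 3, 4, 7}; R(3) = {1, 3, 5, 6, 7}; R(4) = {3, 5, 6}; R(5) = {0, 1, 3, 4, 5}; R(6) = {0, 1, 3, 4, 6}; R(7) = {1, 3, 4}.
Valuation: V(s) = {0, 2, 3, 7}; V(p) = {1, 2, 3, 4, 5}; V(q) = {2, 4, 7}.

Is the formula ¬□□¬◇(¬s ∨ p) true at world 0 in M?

Yes

At 0: □□¬◇(¬s ∨ p) is false, so ¬□□¬◇(¬s ∨ p) is true.
  At 0: □□¬◇(¬s ∨ p) requires □¬◇(¬s ∨ p) at every successor {0, 1, 2, 4, 5, 6}.
    □¬◇(¬s ∨ p) fails at 0, so □□¬◇(¬s ∨ p) is false at 0.
      At 0: □¬◇(¬s ∨ p) requires ¬◇(¬s ∨ p) at every successor {0, 1, 2, 4, 5, 6}.
        ¬◇(¬s ∨ p) fails at 0, so □¬◇(¬s ∨ p) is false at 0.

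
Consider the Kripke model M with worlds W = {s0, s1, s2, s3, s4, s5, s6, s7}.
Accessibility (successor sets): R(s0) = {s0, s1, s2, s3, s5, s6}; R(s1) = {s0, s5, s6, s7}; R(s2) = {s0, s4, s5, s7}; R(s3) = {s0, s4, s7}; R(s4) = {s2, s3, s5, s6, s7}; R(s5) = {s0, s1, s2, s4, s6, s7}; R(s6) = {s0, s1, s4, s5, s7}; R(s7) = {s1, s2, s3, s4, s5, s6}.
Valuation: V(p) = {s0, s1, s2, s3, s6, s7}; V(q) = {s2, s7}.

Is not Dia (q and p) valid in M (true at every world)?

Let φ = not Dia (q and p). Evaluate φ at each world:
  s0 (successors {s0, s1, s2, s3, s5, s6}): φ is false.
  s1 (successors {s0, s5, s6, s7}): φ is false.
  s2 (successors {s0, s4, s5, s7}): φ is false.
  s3 (successors {s0, s4, s7}): φ is false.
  s4 (successors {s2, s3, s5, s6, s7}): φ is false.
  s5 (successors {s0, s1, s2, s4, s6, s7}): φ is false.
  s6 (successors {s0, s1, s4, s5, s7}): φ is false.
  s7 (successors {s1, s2, s3, s4, s5, s6}): φ is false.
Detail at s0 (counterexample):
  At s0: Dia (q and p) is true, so not Dia (q and p) is false.
    At s0: Dia (q and p) requires q and p at some successor in {s0, s1, s2, s3, s5, s6}.
      q and p holds at s2, so Dia (q and p) is true at s0.

No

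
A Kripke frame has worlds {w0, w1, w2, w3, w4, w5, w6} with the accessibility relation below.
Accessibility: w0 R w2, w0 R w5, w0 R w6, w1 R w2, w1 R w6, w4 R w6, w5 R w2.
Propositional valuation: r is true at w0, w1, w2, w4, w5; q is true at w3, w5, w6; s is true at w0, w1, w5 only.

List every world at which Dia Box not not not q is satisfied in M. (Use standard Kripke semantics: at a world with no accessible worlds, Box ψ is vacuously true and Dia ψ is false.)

w0, w1, w4, w5

Let φ = Dia Box not not not q. Evaluate φ at each world:
  w0 (successors {w2, w5, w6}): φ is true.
  w1 (successors {w2, w6}): φ is true.
  w2 (successors ∅): φ is false.
  w3 (successors ∅): φ is false.
  w4 (successors {w6}): φ is true.
  w5 (successors {w2}): φ is true.
  w6 (successors ∅): φ is false.
For instance, at w4:
  At w4: Dia Box not not not q requires Box not not not q at some successor in {w6}.
    Box not not not q holds at w6, so Dia Box not not not q is true at w4.
      At w6: no accessible worlds, so Box not not not q holds vacuously.
Satisfying worlds: {w0, w1, w4, w5}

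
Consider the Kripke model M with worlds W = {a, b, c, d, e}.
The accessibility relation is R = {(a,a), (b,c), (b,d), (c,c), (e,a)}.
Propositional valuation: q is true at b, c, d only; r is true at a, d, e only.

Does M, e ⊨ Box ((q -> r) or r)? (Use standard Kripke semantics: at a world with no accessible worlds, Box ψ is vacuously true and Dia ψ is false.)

Yes

At e: Box ((q -> r) or r) requires (q -> r) or r at every successor {a}.
  At a: (q -> r) or r is true.
So Box ((q -> r) or r) is true at e.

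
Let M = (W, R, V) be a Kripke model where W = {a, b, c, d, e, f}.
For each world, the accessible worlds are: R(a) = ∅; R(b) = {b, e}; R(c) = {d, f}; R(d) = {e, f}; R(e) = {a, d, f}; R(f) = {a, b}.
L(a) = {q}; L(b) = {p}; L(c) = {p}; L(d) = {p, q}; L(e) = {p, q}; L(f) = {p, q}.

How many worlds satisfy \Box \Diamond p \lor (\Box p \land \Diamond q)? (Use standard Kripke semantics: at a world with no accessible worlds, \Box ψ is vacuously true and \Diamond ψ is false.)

Recall that \Box ψ holds at a world iff ψ holds at every accessible world, and \Diamond ψ holds iff ψ holds at some accessible world.
Let φ = \Box \Diamond p \lor (\Box p \land \Diamond q). Evaluate φ at each world:
  a (successors ∅): φ is true.
  b (successors {b, e}): φ is true.
  c (successors {d, f}): φ is true.
  d (successors {e, f}): φ is true.
  e (successors {a, d, f}): φ is false.
  f (successors {a, b}): φ is false.
For instance, at b:
  At b: \Box \Diamond p is true, \Box p \land \Diamond q is true, so \Box \Diamond p \lor (\Box p \land \Diamond q) is true.
    At b: \Box \Diamond p requires \Diamond p at every successor {b, e}.
      At b: \Diamond p is true.
      At e: \Diamond p is true.
    So \Box \Diamond p is true at b.
    At b: \Box p is true, \Diamond q is true, so \Box p \land \Diamond q is true.
      At b: \Box p requires p at every successor {b, e}.
        At b: p is true.
        At e: p is true.
      So \Box p is true at b.
      At b: \Diamond q requires q at some successor in {b, e}.
        q holds at e, so \Diamond q is true at b.
Satisfying worlds: {a, b, c, d}

4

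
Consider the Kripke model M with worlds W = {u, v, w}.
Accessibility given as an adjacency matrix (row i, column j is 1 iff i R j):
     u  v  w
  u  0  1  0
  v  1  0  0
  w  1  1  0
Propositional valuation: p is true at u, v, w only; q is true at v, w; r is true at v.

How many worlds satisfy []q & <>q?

1

Let φ = []q & <>q. Evaluate φ at each world:
  u (successors {v}): φ is true.
  v (successors {u}): φ is false.
  w (successors {u, v}): φ is false.
For instance, at v:
  At v: []q is false, <>q is false, so []q & <>q is false.
    At v: []q requires q at every successor {u}.
      q fails at u, so []q is false at v.
    At v: <>q requires q at some successor in {u}.
      At u: q is false.
    So <>q is false at v.
Satisfying worlds: {u}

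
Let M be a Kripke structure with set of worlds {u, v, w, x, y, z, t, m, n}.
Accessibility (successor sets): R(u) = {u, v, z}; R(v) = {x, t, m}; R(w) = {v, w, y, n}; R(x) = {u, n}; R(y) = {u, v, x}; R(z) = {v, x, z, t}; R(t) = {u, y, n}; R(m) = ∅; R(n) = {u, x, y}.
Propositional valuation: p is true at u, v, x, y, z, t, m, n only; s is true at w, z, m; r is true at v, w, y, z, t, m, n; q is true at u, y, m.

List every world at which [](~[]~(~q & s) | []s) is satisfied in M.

Let φ = [](~[]~(~q & s) | []s). Evaluate φ at each world:
  u (successors {u, v, z}): φ is false.
  v (successors {x, t, m}): φ is false.
  w (successors {v, w, y, n}): φ is false.
  x (successors {u, n}): φ is false.
  y (successors {u, v, x}): φ is false.
  z (successors {v, x, z, t}): φ is false.
  t (successors {u, y, n}): φ is false.
  m (successors ∅): φ is true.
  n (successors {u, x, y}): φ is false.
For instance, at n:
  At n: [](~[]~(~q & s) | []s) requires ~[]~(~q & s) | []s at every successor {u, x, y}.
    ~[]~(~q & s) | []s fails at x, so [](~[]~(~q & s) | []s) is false at n.
      At x: ~[]~(~q & s) is false, []s is false, so ~[]~(~q & s) | []s is false.
Satisfying worlds: {m}

m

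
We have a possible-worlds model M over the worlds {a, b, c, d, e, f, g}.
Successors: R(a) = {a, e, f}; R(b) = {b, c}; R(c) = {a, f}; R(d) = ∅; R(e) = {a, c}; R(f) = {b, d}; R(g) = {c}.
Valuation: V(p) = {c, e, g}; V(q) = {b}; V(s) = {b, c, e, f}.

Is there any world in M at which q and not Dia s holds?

Recall that Dia ψ holds at a world iff ψ holds at some accessible world.
Let φ = q and not Dia s. Evaluate φ at each world:
  a (successors {a, e, f}): φ is false.
  b (successors {b, c}): φ is false.
  c (successors {a, f}): φ is false.
  d (successors ∅): φ is false.
  e (successors {a, c}): φ is false.
  f (successors {b, d}): φ is false.
  g (successors {c}): φ is false.
For instance, at a:
  At a: q is false, not Dia s is false, so q and not Dia s is false.
    At a: Dia s is true, so not Dia s is false.
      At a: Dia s requires s at some successor in {a, e, f}.
        s holds at e, so Dia s is true at a.

No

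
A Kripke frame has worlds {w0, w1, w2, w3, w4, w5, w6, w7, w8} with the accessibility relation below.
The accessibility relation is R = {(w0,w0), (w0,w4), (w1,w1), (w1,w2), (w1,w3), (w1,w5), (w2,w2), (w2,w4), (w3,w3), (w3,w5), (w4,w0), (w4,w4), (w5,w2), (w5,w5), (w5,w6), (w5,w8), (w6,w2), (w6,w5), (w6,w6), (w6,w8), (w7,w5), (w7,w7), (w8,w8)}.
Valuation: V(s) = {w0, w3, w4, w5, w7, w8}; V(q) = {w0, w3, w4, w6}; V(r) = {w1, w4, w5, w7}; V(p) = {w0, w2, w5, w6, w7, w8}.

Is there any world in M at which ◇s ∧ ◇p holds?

Let φ = ◇s ∧ ◇p. Evaluate φ at each world:
  w0 (successors {w0, w4}): φ is true.
  w1 (successors {w1, w2, w3, w5}): φ is true.
  w2 (successors {w2, w4}): φ is true.
  w3 (successors {w3, w5}): φ is true.
  w4 (successors {w0, w4}): φ is true.
  w5 (successors {w2, w5, w6, w8}): φ is true.
  w6 (successors {w2, w5, w6, w8}): φ is true.
  w7 (successors {w5, w7}): φ is true.
  w8 (successors {w8}): φ is true.
Detail at w0 (witness):
  At w0: ◇s is true, ◇p is true, so ◇s ∧ ◇p is true.
    At w0: ◇s requires s at some successor in {w0, w4}.
      s holds at w0, so ◇s is true at w0.
    At w0: ◇p requires p at some successor in {w0, w4}.
      p holds at w0, so ◇p is true at w0.

Yes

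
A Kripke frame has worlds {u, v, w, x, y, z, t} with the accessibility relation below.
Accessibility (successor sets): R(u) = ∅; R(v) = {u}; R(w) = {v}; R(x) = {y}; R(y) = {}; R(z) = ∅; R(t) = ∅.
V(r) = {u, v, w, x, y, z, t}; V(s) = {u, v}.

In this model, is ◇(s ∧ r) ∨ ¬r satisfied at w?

At w: ◇(s ∧ r) is true, ¬r is false, so ◇(s ∧ r) ∨ ¬r is true.
  At w: ◇(s ∧ r) requires s ∧ r at some successor in {v}.
    s ∧ r holds at v, so ◇(s ∧ r) is true at w.

Yes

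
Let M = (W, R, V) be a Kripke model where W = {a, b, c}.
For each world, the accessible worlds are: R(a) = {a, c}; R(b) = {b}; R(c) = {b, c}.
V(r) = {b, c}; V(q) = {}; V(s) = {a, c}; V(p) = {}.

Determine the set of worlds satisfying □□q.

Let φ = □□q. Evaluate φ at each world:
  a (successors {a, c}): φ is false.
  b (successors {b}): φ is false.
  c (successors {b, c}): φ is false.
For instance, at c:
  At c: □□q requires □q at every successor {b, c}.
    □q fails at b, so □□q is false at c.
      At b: □q requires q at every successor {b}.
        q fails at b, so □q is false at b.
Satisfying worlds: none.

none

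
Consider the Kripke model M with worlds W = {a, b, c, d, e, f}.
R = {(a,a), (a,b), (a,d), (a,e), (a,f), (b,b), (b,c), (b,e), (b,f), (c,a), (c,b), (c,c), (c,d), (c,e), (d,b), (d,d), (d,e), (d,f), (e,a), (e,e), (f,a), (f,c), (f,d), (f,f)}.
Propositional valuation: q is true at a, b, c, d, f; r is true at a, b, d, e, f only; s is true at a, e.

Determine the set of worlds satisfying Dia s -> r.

Recall that Dia ψ holds at a world iff ψ holds at some accessible world.
Let φ = Dia s -> r. Evaluate φ at each world:
  a (successors {a, b, d, e, f}): φ is true.
  b (successors {b, c, e, f}): φ is true.
  c (successors {a, b, c, d, e}): φ is false.
  d (successors {b, d, e, f}): φ is true.
  e (successors {a, e}): φ is true.
  f (successors {a, c, d, f}): φ is true.
For instance, at a:
  At a: Dia s is true, r is true, so Dia s -> r is true.
    At a: Dia s requires s at some successor in {a, b, d, e, f}.
      s holds at a, so Dia s is true at a.
Satisfying worlds: {a, b, d, e, f}

a, b, d, e, f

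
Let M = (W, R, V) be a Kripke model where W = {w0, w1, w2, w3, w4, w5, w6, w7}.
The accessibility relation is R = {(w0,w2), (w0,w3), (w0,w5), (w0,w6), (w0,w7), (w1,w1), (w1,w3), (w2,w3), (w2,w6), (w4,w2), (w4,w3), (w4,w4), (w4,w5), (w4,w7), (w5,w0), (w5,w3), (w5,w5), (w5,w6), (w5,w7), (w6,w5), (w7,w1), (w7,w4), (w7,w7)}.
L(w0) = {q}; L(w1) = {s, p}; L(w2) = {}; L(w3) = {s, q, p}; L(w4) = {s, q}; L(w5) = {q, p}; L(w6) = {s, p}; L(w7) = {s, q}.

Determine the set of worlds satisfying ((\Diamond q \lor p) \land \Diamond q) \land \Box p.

Let φ = ((\Diamond q \lor p) \land \Diamond q) \land \Box p. Evaluate φ at each world:
  w0 (successors {w2, w3, w5, w6, w7}): φ is false.
  w1 (successors {w1, w3}): φ is true.
  w2 (successors {w3, w6}): φ is true.
  w3 (successors ∅): φ is false.
  w4 (successors {w2, w3, w4, w5, w7}): φ is false.
  w5 (successors {w0, w3, w5, w6, w7}): φ is false.
  w6 (successors {w5}): φ is true.
  w7 (successors {w1, w4, w7}): φ is false.
For instance, at w4:
  At w4: (\Diamond q \lor p) \land \Diamond q is true, \Box p is false, so ((\Diamond q \lor p) \land \Diamond q) \land \Box p is false.
    At w4: \Diamond q \lor p is true, \Diamond q is true, so (\Diamond q \lor p) \land \Diamond q is true.
      At w4: \Diamond q is true, p is false, so \Diamond q \lor p is true.
      At w4: \Diamond q requires q at some successor in {w2, w3, w4, w5, w7}.
        q holds at w3, so \Diamond q is true at w4.
    At w4: \Box p requires p at every successor {w2, w3, w4, w5, w7}.
      p fails at w2, so \Box p is false at w4.
Satisfying worlds: {w1, w2, w6}

w1, w2, w6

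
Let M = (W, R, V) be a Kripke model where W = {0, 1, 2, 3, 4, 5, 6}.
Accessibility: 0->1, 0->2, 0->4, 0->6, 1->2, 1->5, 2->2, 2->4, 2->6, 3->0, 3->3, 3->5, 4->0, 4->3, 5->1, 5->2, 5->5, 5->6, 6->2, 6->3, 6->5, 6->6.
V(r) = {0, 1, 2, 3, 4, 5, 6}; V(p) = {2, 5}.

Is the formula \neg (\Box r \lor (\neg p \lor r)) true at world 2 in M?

No

At 2: \Box r \lor (\neg p \lor r) is true, so \neg (\Box r \lor (\neg p \lor r)) is false.
  At 2: \Box r is true, \neg p \lor r is true, so \Box r \lor (\neg p \lor r) is true.
    At 2: \Box r requires r at every successor {2, 4, 6}.
      At 2: r is true.
      At 4: r is true.
      At 6: r is true.
    So \Box r is true at 2.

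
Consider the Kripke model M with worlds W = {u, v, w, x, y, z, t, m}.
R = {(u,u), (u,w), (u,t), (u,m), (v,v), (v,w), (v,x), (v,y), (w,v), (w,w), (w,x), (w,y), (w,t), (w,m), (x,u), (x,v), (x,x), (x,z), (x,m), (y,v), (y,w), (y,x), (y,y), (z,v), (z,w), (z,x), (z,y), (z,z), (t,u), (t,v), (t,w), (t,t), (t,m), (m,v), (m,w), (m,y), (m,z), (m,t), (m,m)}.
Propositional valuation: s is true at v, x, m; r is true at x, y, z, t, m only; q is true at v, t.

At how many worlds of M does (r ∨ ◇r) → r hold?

Let φ = (r ∨ ◇r) → r. Evaluate φ at each world:
  u (successors {u, w, t, m}): φ is false.
  v (successors {v, w, x, y}): φ is false.
  w (successors {v, w, x, y, t, m}): φ is false.
  x (successors {u, v, x, z, m}): φ is true.
  y (successors {v, w, x, y}): φ is true.
  z (successors {v, w, x, y, z}): φ is true.
  t (successors {u, v, w, t, m}): φ is true.
  m (successors {v, w, y, z, t, m}): φ is true.
For instance, at x:
  At x: r ∨ ◇r is true, r is true, so (r ∨ ◇r) → r is true.
    At x: r is true, ◇r is true, so r ∨ ◇r is true.
      At x: ◇r requires r at some successor in {u, v, x, z, m}.
        r holds at x, so ◇r is true at x.
Satisfying worlds: {x, y, z, t, m}

5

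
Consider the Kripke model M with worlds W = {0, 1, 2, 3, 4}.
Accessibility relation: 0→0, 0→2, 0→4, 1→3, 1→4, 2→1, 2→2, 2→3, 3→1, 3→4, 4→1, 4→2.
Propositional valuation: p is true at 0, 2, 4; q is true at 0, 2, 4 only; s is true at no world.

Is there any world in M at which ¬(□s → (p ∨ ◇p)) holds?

No

Recall that □ψ holds at a world iff ψ holds at every accessible world, and ◇ψ holds iff ψ holds at some accessible world.
Let φ = ¬(□s → (p ∨ ◇p)). Evaluate φ at each world:
  0 (successors {0, 2, 4}): φ is false.
  1 (successors {3, 4}): φ is false.
  2 (successors {1, 2, 3}): φ is false.
  3 (successors {1, 4}): φ is false.
  4 (successors {1, 2}): φ is false.
For instance, at 4:
  At 4: □s → (p ∨ ◇p) is true, so ¬(□s → (p ∨ ◇p)) is false.
    At 4: □s is false, p ∨ ◇p is true, so □s → (p ∨ ◇p) is true.
      At 4: □s requires s at every successor {1, 2}.
        s fails at 1, so □s is false at 4.
      At 4: p is true, ◇p is true, so p ∨ ◇p is true.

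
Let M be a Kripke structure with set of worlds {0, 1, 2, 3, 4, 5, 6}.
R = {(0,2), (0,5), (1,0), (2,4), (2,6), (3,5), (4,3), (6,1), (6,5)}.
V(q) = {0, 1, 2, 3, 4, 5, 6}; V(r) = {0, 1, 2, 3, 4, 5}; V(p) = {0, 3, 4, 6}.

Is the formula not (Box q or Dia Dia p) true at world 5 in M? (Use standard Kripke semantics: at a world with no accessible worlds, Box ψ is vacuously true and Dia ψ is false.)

At 5: Box q or Dia Dia p is true, so not (Box q or Dia Dia p) is false.
  At 5: Box q is true, Dia Dia p is false, so Box q or Dia Dia p is true.
    At 5: no accessible worlds, so Box q holds vacuously.
    At 5: no accessible worlds, so Dia Dia p is false.

No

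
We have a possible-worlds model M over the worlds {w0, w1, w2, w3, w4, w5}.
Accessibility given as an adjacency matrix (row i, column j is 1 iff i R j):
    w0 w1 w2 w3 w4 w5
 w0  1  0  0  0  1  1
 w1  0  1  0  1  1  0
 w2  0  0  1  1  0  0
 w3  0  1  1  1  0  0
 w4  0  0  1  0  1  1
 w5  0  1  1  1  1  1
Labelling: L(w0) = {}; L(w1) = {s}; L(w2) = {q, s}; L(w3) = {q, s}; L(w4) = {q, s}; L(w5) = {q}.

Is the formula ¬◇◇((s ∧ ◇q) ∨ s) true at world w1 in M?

No

At w1: ◇◇((s ∧ ◇q) ∨ s) is true, so ¬◇◇((s ∧ ◇q) ∨ s) is false.
  At w1: ◇◇((s ∧ ◇q) ∨ s) requires ◇((s ∧ ◇q) ∨ s) at some successor in {w1, w3, w4}.
    ◇((s ∧ ◇q) ∨ s) holds at w1, so ◇◇((s ∧ ◇q) ∨ s) is true at w1.
      At w1: ◇((s ∧ ◇q) ∨ s) requires (s ∧ ◇q) ∨ s at some successor in {w1, w3, w4}.
        (s ∧ ◇q) ∨ s holds at w1, so ◇((s ∧ ◇q) ∨ s) is true at w1.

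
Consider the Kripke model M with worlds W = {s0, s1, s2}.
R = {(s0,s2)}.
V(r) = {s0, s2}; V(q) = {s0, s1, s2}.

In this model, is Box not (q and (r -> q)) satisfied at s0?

No

Recall that Box ψ holds at a world iff ψ holds at every accessible world, and Dia ψ holds iff ψ holds at some accessible world.
At s0: Box not (q and (r -> q)) requires not (q and (r -> q)) at every successor {s2}.
  not (q and (r -> q)) fails at s2, so Box not (q and (r -> q)) is false at s0.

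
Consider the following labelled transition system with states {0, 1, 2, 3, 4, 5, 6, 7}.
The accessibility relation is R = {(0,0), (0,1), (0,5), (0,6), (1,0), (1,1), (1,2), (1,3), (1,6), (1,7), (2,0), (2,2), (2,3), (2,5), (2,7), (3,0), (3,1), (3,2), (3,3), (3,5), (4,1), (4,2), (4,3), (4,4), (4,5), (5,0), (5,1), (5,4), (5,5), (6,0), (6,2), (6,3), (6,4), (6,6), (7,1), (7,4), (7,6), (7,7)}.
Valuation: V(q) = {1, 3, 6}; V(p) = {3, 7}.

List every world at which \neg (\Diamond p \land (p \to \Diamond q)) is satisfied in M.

0, 5

Recall that \Diamond ψ holds at a world iff ψ holds at some accessible world.
Let φ = \neg (\Diamond p \land (p \to \Diamond q)). Evaluate φ at each world:
  0 (successors {0, 1, 5, 6}): φ is true.
  1 (successors {0, 1, 2, 3, 6, 7}): φ is false.
  2 (successors {0, 2, 3, 5, 7}): φ is false.
  3 (successors {0, 1, 2, 3, 5}): φ is false.
  4 (successors {1, 2, 3, 4, 5}): φ is false.
  5 (successors {0, 1, 4, 5}): φ is true.
  6 (successors {0, 2, 3, 4, 6}): φ is false.
  7 (successors {1, 4, 6, 7}): φ is false.
For instance, at 2:
  At 2: \Diamond p \land (p \to \Diamond q) is true, so \neg (\Diamond p \land (p \to \Diamond q)) is false.
    At 2: \Diamond p is true, p \to \Diamond q is true, so \Diamond p \land (p \to \Diamond q) is true.
      At 2: \Diamond p requires p at some successor in {0, 2, 3, 5, 7}.
        p holds at 3, so \Diamond p is true at 2.
      At 2: p is false, \Diamond q is true, so p \to \Diamond q is true.
Satisfying worlds: {0, 5}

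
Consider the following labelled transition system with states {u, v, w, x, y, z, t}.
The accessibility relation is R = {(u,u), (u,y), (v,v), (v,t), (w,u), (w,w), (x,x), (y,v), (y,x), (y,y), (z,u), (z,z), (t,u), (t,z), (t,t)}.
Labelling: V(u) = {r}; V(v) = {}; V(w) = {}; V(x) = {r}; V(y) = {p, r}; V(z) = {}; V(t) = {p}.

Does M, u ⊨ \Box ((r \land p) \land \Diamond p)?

No

At u: \Box ((r \land p) \land \Diamond p) requires (r \land p) \land \Diamond p at every successor {u, y}.
  (r \land p) \land \Diamond p fails at u, so \Box ((r \land p) \land \Diamond p) is false at u.
    At u: r \land p is false, \Diamond p is true, so (r \land p) \land \Diamond p is false.
      At u: \Diamond p requires p at some successor in {u, y}.
        p holds at y, so \Diamond p is true at u.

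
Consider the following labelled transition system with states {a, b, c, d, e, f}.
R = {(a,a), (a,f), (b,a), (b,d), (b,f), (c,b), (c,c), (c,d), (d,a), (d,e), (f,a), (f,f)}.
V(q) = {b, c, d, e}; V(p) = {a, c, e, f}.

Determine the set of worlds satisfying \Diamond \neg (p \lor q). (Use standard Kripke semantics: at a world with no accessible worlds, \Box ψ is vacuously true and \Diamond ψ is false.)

none

Recall that \Diamond ψ holds at a world iff ψ holds at some accessible world.
Let φ = \Diamond \neg (p \lor q). Evaluate φ at each world:
  a (successors {a, f}): φ is false.
  b (successors {a, d, f}): φ is false.
  c (successors {b, c, d}): φ is false.
  d (successors {a, e}): φ is false.
  e (successors ∅): φ is false.
  f (successors {a, f}): φ is false.
For instance, at a:
  At a: \Diamond \neg (p \lor q) requires \neg (p \lor q) at some successor in {a, f}.
    At a: \neg (p \lor q) is false.
    At f: \neg (p \lor q) is false.
  So \Diamond \neg (p \lor q) is false at a.
Satisfying worlds: none.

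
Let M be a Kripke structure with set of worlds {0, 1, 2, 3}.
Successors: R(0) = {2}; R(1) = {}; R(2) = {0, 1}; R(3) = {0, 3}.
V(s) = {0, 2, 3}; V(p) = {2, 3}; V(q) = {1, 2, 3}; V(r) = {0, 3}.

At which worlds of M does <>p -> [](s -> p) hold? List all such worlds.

Let φ = <>p -> [](s -> p). Evaluate φ at each world:
  0 (successors {2}): φ is true.
  1 (successors ∅): φ is true.
  2 (successors {0, 1}): φ is true.
  3 (successors {0, 3}): φ is false.
For instance, at 2:
  At 2: <>p is false, [](s -> p) is false, so <>p -> [](s -> p) is true.
    At 2: <>p requires p at some successor in {0, 1}.
      At 0: p is false.
      At 1: p is false.
    So <>p is false at 2.
    At 2: [](s -> p) requires s -> p at every successor {0, 1}.
      s -> p fails at 0, so [](s -> p) is false at 2.
Satisfying worlds: {0, 1, 2}

0, 1, 2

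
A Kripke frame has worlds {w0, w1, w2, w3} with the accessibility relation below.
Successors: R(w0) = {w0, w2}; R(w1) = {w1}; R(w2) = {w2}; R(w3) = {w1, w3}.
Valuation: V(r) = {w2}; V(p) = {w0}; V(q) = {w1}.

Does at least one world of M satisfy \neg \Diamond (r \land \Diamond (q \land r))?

Let φ = \neg \Diamond (r \land \Diamond (q \land r)). Evaluate φ at each world:
  w0 (successors {w0, w2}): φ is true.
  w1 (successors {w1}): φ is true.
  w2 (successors {w2}): φ is true.
  w3 (successors {w1, w3}): φ is true.
Detail at w0 (witness):
  At w0: \Diamond (r \land \Diamond (q \land r)) is false, so \neg \Diamond (r \land \Diamond (q \land r)) is true.
    At w0: \Diamond (r \land \Diamond (q \land r)) requires r \land \Diamond (q \land r) at some successor in {w0, w2}.
      At w0: r \land \Diamond (q \land r) is false.
      At w2: r \land \Diamond (q \land r) is false.
    So \Diamond (r \land \Diamond (q \land r)) is false at w0.

Yes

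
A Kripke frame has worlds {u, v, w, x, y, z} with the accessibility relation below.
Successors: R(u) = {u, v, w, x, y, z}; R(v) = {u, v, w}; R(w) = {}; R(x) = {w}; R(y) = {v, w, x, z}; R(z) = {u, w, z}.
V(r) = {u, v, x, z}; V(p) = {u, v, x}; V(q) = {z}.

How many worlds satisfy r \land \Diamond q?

Let φ = r \land \Diamond q. Evaluate φ at each world:
  u (successors {u, v, w, x, y, z}): φ is true.
  v (successors {u, v, w}): φ is false.
  w (successors ∅): φ is false.
  x (successors {w}): φ is false.
  y (successors {v, w, x, z}): φ is false.
  z (successors {u, w, z}): φ is true.
For instance, at y:
  At y: r is false, \Diamond q is true, so r \land \Diamond q is false.
    At y: \Diamond q requires q at some successor in {v, w, x, z}.
      q holds at z, so \Diamond q is true at y.
Satisfying worlds: {u, z}

2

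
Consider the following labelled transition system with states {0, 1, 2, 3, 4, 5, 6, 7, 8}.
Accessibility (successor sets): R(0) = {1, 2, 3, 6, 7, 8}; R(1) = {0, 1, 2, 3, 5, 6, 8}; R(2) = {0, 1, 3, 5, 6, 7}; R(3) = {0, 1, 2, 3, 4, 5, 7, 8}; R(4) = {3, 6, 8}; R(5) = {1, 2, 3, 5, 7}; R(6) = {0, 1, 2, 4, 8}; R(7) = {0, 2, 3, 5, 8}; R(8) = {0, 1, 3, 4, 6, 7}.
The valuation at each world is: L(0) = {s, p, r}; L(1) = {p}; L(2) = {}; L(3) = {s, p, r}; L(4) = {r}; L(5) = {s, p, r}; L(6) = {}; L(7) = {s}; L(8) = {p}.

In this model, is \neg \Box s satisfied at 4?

Yes

At 4: \Box s is false, so \neg \Box s is true.
  At 4: \Box s requires s at every successor {3, 6, 8}.
    s fails at 6, so \Box s is false at 4.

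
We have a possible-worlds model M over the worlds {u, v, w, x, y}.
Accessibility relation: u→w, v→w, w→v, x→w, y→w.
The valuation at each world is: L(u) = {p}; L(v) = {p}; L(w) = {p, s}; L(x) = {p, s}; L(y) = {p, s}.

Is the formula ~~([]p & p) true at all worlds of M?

Yes

Let φ = ~~([]p & p). Evaluate φ at each world:
  u (successors {w}): φ is true.
  v (successors {w}): φ is true.
  w (successors {v}): φ is true.
  x (successors {w}): φ is true.
  y (successors {w}): φ is true.
For instance, at y:
  At y: ~([]p & p) is false, so ~~([]p & p) is true.
    At y: []p & p is true, so ~([]p & p) is false.
      At y: []p is true, p is true, so []p & p is true.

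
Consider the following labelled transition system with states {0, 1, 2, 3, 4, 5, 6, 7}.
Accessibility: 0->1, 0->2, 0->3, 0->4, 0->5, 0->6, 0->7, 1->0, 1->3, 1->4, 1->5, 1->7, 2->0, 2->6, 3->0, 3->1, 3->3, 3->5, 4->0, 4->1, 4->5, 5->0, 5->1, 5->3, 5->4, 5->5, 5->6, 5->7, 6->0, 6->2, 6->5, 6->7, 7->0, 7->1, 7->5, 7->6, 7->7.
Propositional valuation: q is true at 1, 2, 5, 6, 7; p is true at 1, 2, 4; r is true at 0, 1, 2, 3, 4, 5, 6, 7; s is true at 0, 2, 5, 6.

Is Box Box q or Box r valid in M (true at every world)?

Recall that Box ψ holds at a world iff ψ holds at every accessible world, and Dia ψ holds iff ψ holds at some accessible world.
Let φ = Box Box q or Box r. Evaluate φ at each world:
  0 (successors {1, 2, 3, 4, 5, 6, 7}): φ is true.
  1 (successors {0, 3, 4, 5, 7}): φ is true.
  2 (successors {0, 6}): φ is true.
  3 (successors {0, 1, 3, 5}): φ is true.
  4 (successors {0, 1, 5}): φ is true.
  5 (successors {0, 1, 3, 4, 5, 6, 7}): φ is true.
  6 (successors {0, 2, 5, 7}): φ is true.
  7 (successors {0, 1, 5, 6, 7}): φ is true.
For instance, at 3:
  At 3: Box Box q is false, Box r is true, so Box Box q or Box r is true.
    At 3: Box Box q requires Box q at every successor {0, 1, 3, 5}.
      Box q fails at 0, so Box Box q is false at 3.
    At 3: Box r requires r at every successor {0, 1, 3, 5}.
      At 0: r is true.
      At 1: r is true.
      At 3: r is true.
      At 5: r is true.
    So Box r is true at 3.

Yes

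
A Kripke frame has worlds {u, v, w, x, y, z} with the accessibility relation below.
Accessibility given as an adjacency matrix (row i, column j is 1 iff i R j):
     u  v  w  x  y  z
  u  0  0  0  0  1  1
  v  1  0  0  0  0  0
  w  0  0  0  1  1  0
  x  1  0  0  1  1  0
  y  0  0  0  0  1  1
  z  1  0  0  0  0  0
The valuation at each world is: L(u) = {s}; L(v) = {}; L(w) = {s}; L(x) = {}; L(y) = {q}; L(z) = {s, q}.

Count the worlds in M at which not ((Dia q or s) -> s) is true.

Let φ = not ((Dia q or s) -> s). Evaluate φ at each world:
  u (successors {y, z}): φ is false.
  v (successors {u}): φ is false.
  w (successors {x, y}): φ is false.
  x (successors {u, x, y}): φ is true.
  y (successors {y, z}): φ is true.
  z (successors {u}): φ is false.
For instance, at v:
  At v: (Dia q or s) -> s is true, so not ((Dia q or s) -> s) is false.
    At v: Dia q or s is false, s is false, so (Dia q or s) -> s is true.
      At v: Dia q is false, s is false, so Dia q or s is false.
Satisfying worlds: {x, y}

2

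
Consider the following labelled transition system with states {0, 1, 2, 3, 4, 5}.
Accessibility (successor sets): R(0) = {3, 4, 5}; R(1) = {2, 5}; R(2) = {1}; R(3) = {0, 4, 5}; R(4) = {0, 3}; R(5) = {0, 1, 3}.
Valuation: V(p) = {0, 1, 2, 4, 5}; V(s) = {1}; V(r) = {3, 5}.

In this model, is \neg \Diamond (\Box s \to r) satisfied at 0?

At 0: \Diamond (\Box s \to r) is true, so \neg \Diamond (\Box s \to r) is false.
  At 0: \Diamond (\Box s \to r) requires \Box s \to r at some successor in {3, 4, 5}.
    \Box s \to r holds at 3, so \Diamond (\Box s \to r) is true at 0.
      At 3: \Box s is false, r is true, so \Box s \to r is true.

No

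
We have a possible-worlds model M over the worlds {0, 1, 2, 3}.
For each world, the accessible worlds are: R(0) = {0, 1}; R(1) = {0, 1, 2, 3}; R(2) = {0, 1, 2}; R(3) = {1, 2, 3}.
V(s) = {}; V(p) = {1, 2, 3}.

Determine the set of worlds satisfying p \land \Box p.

3

Recall that \Box ψ holds at a world iff ψ holds at every accessible world, and \Diamond ψ holds iff ψ holds at some accessible world.
Let φ = p \land \Box p. Evaluate φ at each world:
  0 (successors {0, 1}): φ is false.
  1 (successors {0, 1, 2, 3}): φ is false.
  2 (successors {0, 1, 2}): φ is false.
  3 (successors {1, 2, 3}): φ is true.
For instance, at 3:
  At 3: p is true, \Box p is true, so p \land \Box p is true.
    At 3: \Box p requires p at every successor {1, 2, 3}.
      At 1: p is true.
      At 2: p is true.
      At 3: p is true.
    So \Box p is true at 3.
Satisfying worlds: {3}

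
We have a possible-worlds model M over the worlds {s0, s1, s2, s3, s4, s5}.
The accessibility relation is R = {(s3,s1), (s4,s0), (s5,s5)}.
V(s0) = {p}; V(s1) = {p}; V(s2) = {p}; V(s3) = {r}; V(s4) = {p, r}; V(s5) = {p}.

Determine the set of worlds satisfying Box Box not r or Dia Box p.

Let φ = Box Box not r or Dia Box p. Evaluate φ at each world:
  s0 (successors ∅): φ is true.
  s1 (successors ∅): φ is true.
  s2 (successors ∅): φ is true.
  s3 (successors {s1}): φ is true.
  s4 (successors {s0}): φ is true.
  s5 (successors {s5}): φ is true.
For instance, at s4:
  At s4: Box Box not r is true, Dia Box p is true, so Box Box not r or Dia Box p is true.
    At s4: Box Box not r requires Box not r at every successor {s0}.
      At s0: Box not r is true.
    So Box Box not r is true at s4.
    At s4: Dia Box p requires Box p at some successor in {s0}.
      Box p holds at s0, so Dia Box p is true at s4.
Satisfying worlds: {s0, s1, s2, s3, s4, s5}

s0, s1, s2, s3, s4, s5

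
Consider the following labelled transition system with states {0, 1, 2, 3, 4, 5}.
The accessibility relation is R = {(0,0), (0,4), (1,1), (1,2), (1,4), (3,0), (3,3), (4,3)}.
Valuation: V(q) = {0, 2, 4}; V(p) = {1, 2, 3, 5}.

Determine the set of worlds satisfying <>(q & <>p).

Let φ = <>(q & <>p). Evaluate φ at each world:
  0 (successors {0, 4}): φ is true.
  1 (successors {1, 2, 4}): φ is true.
  2 (successors ∅): φ is false.
  3 (successors {0, 3}): φ is false.
  4 (successors {3}): φ is false.
  5 (successors ∅): φ is false.
For instance, at 4:
  At 4: <>(q & <>p) requires q & <>p at some successor in {3}.
    At 3: q & <>p is false.
  So <>(q & <>p) is false at 4.
Satisfying worlds: {0, 1}

0, 1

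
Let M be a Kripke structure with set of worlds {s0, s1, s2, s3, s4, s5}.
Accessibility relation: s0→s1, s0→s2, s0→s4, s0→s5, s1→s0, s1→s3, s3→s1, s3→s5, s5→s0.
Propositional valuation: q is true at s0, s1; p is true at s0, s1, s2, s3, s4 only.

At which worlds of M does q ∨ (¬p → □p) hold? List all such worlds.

Let φ = q ∨ (¬p → □p). Evaluate φ at each world:
  s0 (successors {s1, s2, s4, s5}): φ is true.
  s1 (successors {s0, s3}): φ is true.
  s2 (successors ∅): φ is true.
  s3 (successors {s1, s5}): φ is true.
  s4 (successors ∅): φ is true.
  s5 (successors {s0}): φ is true.
For instance, at s5:
  At s5: q is false, ¬p → □p is true, so q ∨ (¬p → □p) is true.
    At s5: ¬p is true, □p is true, so ¬p → □p is true.
      At s5: □p requires p at every successor {s0}.
        At s0: p is true.
      So □p is true at s5.
Satisfying worlds: {s0, s1, s2, s3, s4, s5}

s0, s1, s2, s3, s4, s5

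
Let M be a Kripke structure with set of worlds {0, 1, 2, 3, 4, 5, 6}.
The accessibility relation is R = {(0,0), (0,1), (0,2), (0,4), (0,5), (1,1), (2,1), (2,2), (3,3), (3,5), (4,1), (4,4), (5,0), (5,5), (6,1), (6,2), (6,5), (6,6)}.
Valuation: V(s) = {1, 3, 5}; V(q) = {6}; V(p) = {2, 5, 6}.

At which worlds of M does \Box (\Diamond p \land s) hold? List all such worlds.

3

Recall that \Box ψ holds at a world iff ψ holds at every accessible world, and \Diamond ψ holds iff ψ holds at some accessible world.
Let φ = \Box (\Diamond p \land s). Evaluate φ at each world:
  0 (successors {0, 1, 2, 4, 5}): φ is false.
  1 (successors {1}): φ is false.
  2 (successors {1, 2}): φ is false.
  3 (successors {3, 5}): φ is true.
  4 (successors {1, 4}): φ is false.
  5 (successors {0, 5}): φ is false.
  6 (successors {1, 2, 5, 6}): φ is false.
For instance, at 6:
  At 6: \Box (\Diamond p \land s) requires \Diamond p \land s at every successor {1, 2, 5, 6}.
    \Diamond p \land s fails at 1, so \Box (\Diamond p \land s) is false at 6.
      At 1: \Diamond p is false, s is true, so \Diamond p \land s is false.
Satisfying worlds: {3}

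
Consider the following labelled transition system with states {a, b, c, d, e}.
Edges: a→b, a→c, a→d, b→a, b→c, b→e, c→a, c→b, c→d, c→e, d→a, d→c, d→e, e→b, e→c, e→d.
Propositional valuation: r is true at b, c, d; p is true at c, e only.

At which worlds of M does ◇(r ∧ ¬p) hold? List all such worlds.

a, c, e

Let φ = ◇(r ∧ ¬p). Evaluate φ at each world:
  a (successors {b, c, d}): φ is true.
  b (successors {a, c, e}): φ is false.
  c (successors {a, b, d, e}): φ is true.
  d (successors {a, c, e}): φ is false.
  e (successors {b, c, d}): φ is true.
For instance, at e:
  At e: ◇(r ∧ ¬p) requires r ∧ ¬p at some successor in {b, c, d}.
    r ∧ ¬p holds at b, so ◇(r ∧ ¬p) is true at e.
Satisfying worlds: {a, c, e}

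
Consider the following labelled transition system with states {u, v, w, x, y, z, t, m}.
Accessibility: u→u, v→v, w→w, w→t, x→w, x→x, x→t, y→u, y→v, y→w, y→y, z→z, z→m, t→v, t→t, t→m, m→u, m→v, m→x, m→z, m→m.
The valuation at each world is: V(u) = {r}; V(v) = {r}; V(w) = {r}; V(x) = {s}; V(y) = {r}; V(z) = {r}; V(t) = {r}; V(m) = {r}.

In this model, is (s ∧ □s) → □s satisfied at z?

Yes

Recall that □ψ holds at a world iff ψ holds at every accessible world, and ◇ψ holds iff ψ holds at some accessible world.
At z: s ∧ □s is false, □s is false, so (s ∧ □s) → □s is true.
  At z: s is false, □s is false, so s ∧ □s is false.
    At z: □s requires s at every successor {z, m}.
      s fails at z, so □s is false at z.
  At z: □s requires s at every successor {z, m}.
    s fails at z, so □s is false at z.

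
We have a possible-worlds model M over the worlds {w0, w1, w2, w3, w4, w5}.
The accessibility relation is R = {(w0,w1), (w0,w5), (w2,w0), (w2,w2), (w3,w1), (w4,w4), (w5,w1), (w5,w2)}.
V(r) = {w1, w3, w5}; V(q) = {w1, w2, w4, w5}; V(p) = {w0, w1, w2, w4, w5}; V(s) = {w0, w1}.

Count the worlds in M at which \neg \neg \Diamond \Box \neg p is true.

3

Let φ = \neg \neg \Diamond \Box \neg p. Evaluate φ at each world:
  w0 (successors {w1, w5}): φ is true.
  w1 (successors ∅): φ is false.
  w2 (successors {w0, w2}): φ is false.
  w3 (successors {w1}): φ is true.
  w4 (successors {w4}): φ is false.
  w5 (successors {w1, w2}): φ is true.
For instance, at w5:
  At w5: \neg \Diamond \Box \neg p is false, so \neg \neg \Diamond \Box \neg p is true.
    At w5: \Diamond \Box \neg p is true, so \neg \Diamond \Box \neg p is false.
      At w5: \Diamond \Box \neg p requires \Box \neg p at some successor in {w1, w2}.
        \Box \neg p holds at w1, so \Diamond \Box \neg p is true at w5.
Satisfying worlds: {w0, w3, w5}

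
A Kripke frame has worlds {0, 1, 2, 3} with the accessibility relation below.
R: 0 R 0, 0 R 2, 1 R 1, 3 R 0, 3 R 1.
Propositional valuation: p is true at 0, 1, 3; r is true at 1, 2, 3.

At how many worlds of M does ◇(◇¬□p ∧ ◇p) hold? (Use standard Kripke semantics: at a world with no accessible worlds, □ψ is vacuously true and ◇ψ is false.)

Let φ = ◇(◇¬□p ∧ ◇p). Evaluate φ at each world:
  0 (successors {0, 2}): φ is true.
  1 (successors {1}): φ is false.
  2 (successors ∅): φ is false.
  3 (successors {0, 1}): φ is true.
For instance, at 1:
  At 1: ◇(◇¬□p ∧ ◇p) requires ◇¬□p ∧ ◇p at some successor in {1}.
    At 1: ◇¬□p ∧ ◇p is false.
  So ◇(◇¬□p ∧ ◇p) is false at 1.
Satisfying worlds: {0, 3}

2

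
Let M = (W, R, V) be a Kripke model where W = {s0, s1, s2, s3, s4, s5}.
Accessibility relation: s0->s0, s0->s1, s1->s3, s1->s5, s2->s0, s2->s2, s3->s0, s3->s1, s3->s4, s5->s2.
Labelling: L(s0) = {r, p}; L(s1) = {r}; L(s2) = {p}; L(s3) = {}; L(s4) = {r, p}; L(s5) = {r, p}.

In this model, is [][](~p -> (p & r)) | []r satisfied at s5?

Yes

At s5: [][](~p -> (p & r)) is true, []r is false, so [][](~p -> (p & r)) | []r is true.
  At s5: [][](~p -> (p & r)) requires [](~p -> (p & r)) at every successor {s2}.
      At s2: [](~p -> (p & r)) requires ~p -> (p & r) at every successor {s0, s2}.
        At s0: ~p -> (p & r) is true.
        At s2: ~p -> (p & r) is true.
      So [](~p -> (p & r)) is true at s2.
  So [][](~p -> (p & r)) is true at s5.
  At s5: []r requires r at every successor {s2}.
    r fails at s2, so []r is false at s5.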